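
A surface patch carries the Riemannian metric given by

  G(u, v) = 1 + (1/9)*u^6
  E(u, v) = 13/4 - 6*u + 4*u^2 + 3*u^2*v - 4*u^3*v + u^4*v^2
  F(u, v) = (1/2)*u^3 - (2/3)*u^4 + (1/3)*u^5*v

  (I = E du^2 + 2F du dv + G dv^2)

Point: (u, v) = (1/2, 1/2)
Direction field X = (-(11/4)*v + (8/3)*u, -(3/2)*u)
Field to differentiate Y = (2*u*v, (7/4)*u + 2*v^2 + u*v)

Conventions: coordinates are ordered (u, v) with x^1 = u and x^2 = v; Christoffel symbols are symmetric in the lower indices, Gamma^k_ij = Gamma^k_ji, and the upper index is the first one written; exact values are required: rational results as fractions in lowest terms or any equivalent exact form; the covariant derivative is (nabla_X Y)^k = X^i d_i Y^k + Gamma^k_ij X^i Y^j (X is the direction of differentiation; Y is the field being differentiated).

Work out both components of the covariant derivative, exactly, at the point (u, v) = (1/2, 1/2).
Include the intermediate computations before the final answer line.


E = 89/64, F = 5/192, G = 577/576 at the point
E_u = -15/8, E_v = 5/16, F_u = 3/32, F_v = 1/96, G_u = 1/48, G_v = 0
EG - F^2 = 401/288;  g^inv = (288/401) * [[577/576, -5/192], [-5/192, 89/64]]
first-kind symbols [ij,l] = (1/2)(d_i g_jl + d_j g_il - d_l g_ij): [uu,u] = E_u/2 = -15/16, [uu,v] = F_u - E_v/2 = -1/16, [uv,u] = E_v/2 = 5/32, [uv,v] = G_u/2 = 1/96, [vv,u] = F_v - G_u/2 = 0, [vv,v] = G_v/2 = 0
Gamma^u_ij = (G*[ij,u] - F*[ij,v])/(EG - F^2), Gamma^v_ij = (E*[ij,v] - F*[ij,u])/(EG - F^2)
Gamma_uuu = -270/401, Gamma_uuv = 45/401, Gamma_uvv = 0, Gamma_vuu = -18/401, Gamma_vuv = 3/401, Gamma_vvv = 0
X = (-1/24, -3/4), Y = (1/2, 13/8) at the point

Answer: (nabla_X Y)^u = -63697/76992, (nabla_X Y)^v = -50587/25664


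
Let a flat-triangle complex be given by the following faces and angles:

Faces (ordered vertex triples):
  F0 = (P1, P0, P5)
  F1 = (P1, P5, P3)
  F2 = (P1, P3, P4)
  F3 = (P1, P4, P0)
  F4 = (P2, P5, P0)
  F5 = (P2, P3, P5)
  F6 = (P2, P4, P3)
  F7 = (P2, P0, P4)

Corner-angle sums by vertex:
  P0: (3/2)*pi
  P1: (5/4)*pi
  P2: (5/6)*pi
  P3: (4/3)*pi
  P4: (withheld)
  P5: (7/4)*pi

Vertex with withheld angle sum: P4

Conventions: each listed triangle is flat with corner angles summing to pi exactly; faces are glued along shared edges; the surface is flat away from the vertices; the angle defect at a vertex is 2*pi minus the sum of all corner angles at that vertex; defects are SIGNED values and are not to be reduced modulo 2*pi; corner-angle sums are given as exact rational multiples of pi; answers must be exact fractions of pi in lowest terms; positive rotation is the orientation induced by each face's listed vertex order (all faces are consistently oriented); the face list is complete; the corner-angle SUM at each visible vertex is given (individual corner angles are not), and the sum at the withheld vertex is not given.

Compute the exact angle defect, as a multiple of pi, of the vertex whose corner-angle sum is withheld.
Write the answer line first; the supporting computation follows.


Answer: defect(P4) = (2/3)*pi

V = 6, E = 12, F = 8; chi = V - E + F = 2
Gauss-Bonnet: total defect = 2*pi*chi = 4*pi; visible defects sum to (10/3)*pi


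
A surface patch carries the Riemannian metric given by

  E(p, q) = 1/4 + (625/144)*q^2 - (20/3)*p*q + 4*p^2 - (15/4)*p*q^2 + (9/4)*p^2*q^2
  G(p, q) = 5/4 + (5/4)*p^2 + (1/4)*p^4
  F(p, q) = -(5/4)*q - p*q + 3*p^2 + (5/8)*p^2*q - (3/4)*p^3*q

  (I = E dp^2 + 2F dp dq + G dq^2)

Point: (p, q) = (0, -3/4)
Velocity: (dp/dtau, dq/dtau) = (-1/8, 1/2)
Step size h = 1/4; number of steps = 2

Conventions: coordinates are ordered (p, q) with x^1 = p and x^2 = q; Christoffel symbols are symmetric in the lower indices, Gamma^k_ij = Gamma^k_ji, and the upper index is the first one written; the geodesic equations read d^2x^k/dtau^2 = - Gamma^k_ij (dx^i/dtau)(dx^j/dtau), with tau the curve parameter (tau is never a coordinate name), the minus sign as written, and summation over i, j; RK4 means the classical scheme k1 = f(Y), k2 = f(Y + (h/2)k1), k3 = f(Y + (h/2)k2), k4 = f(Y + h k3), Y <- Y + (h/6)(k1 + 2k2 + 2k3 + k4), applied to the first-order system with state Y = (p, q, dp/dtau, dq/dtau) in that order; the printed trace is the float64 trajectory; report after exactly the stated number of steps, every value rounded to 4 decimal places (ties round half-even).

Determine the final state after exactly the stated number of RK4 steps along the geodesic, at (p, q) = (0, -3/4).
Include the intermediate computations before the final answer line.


f(Y) = (dp/dtau, dq/dtau, -Gamma^p_ij Y'^i Y'^j, -Gamma^q_ij Y'^i Y'^j) with the Gammas evaluated at the stage position; h = 0.250000; intermediate values shown to 6 dp
step 0: p = 0.0000, q = -0.7500, dp/dtau = -0.1250, dq/dtau = 0.5000
step 1:
  k1: at (p, q) = (0.000000, -0.750000), (dp/dtau, dq/dtau) = (-0.125000, 0.500000); Gamma_ppp = -0.783890, Gamma_ppq = -1.637197, Gamma_pqq = -0.628684, Gamma_qpp = 3.792084, Gamma_qpq = 1.227898, Gamma_qqq = 0.471513; k1 = (-0.125000, 0.500000, -0.035230, -0.023642)
  k2: at (p, q) = (-0.015625, -0.687500), (dp/dtau, dq/dtau) = (-0.129404, 0.497045); Gamma_ppp = -0.657231, Gamma_ppq = -1.759443, Gamma_pqq = -0.722200, Gamma_qpp = 3.309778, Gamma_qpq = 1.179463, Gamma_qqq = 0.490548; k2 = (-0.129404, 0.497045, -0.036905, -0.024890)
  k3: at (p, q) = (-0.016175, -0.687869), (dp/dtau, dq/dtau) = (-0.129613, 0.496889); Gamma_ppp = -0.658208, Gamma_ppq = -1.759291, Gamma_pqq = -0.721207, Gamma_qpp = 3.309498, Gamma_qpq = 1.178960, Gamma_qqq = 0.489935; k3 = (-0.129613, 0.496889, -0.037486, -0.024705)
  k4: at (p, q) = (-0.032403, -0.625778), (dp/dtau, dq/dtau) = (-0.134371, 0.493824); Gamma_ppp = -0.519756, Gamma_ppq = -1.900720, Gamma_pqq = -0.840349, Gamma_qpp = 2.829973, Gamma_qpq = 1.129134, Gamma_qqq = 0.513531; k4 = (-0.134371, 0.493824, -0.037934, -0.026479)
  Y <- Y + (h/6)(k1 + 2k2 + 2k3 + k4): p = -0.0324, q = -0.6258, dp/dtau = -0.1342, dq/dtau = 0.4938
step 2:
  k1: at (p, q) = (-0.032392, -0.625763), (dp/dtau, dq/dtau) = (-0.134248, 0.493779); Gamma_ppp = -0.519712, Gamma_ppq = -1.900737, Gamma_pqq = -0.840390, Gamma_qpp = 2.829931, Gamma_qpq = 1.129137, Gamma_qqq = 0.513548; k1 = (-0.134248, 0.493779, -0.037727, -0.026516)
  k2: at (p, q) = (-0.049173, -0.564041), (dp/dtau, dq/dtau) = (-0.138964, 0.490464); Gamma_ppp = -0.367758, Gamma_ppq = -2.062775, Gamma_pqq = -0.995390, Gamma_qpp = 2.353845, Gamma_qpq = 1.076376, Gamma_qqq = 0.543098; k2 = (-0.138964, 0.490464, -0.034636, -0.029375)
  k3: at (p, q) = (-0.049762, -0.564455), (dp/dtau, dq/dtau) = (-0.138577, 0.490107); Gamma_ppp = -0.369525, Gamma_ppq = -2.062733, Gamma_pqq = -0.993828, Gamma_qpp = 2.353672, Gamma_qpq = 1.076221, Gamma_qqq = 0.542465; k3 = (-0.138577, 0.490107, -0.034374, -0.029313)
  k4: at (p, q) = (-0.067036, -0.503236), (dp/dtau, dq/dtau) = (-0.142841, 0.486451); Gamma_ppp = -0.204820, Gamma_ppq = -2.242902, Gamma_pqq = -1.198105, Gamma_qpp = 1.883514, Gamma_qpq = 1.017893, Gamma_qqq = 0.579447; k4 = (-0.142841, 0.486451, -0.024005, -0.034090)
  Y <- Y + (h/6)(k1 + 2k2 + 2k3 + k4): p = -0.0671, q = -0.5032, dp/dtau = -0.1426, dq/dtau = 0.4864

Answer: p = -0.0671, q = -0.5032, dp/dtau = -0.1426, dq/dtau = 0.4864


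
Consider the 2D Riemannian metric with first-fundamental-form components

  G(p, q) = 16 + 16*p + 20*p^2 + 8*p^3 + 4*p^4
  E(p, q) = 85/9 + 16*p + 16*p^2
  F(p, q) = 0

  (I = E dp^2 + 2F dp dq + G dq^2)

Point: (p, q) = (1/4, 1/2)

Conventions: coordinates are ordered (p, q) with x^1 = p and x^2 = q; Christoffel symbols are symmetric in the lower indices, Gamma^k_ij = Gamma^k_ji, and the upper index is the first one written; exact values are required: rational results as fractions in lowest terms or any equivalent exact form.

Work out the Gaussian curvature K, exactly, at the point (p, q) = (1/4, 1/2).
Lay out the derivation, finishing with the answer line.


E = 130/9, F = 0, G = 1369/64, EG - F^2 = 88985/288 at the point
E_p = 24, E_q = 0, F_p = 0, F_q = 0, G_p = 111/4, G_q = 0
E_qq = 0, F_pq = 0, G_pp = 55
Using the Brioschi determinant formula for K from the metric derivatives:
M1 = [[-E_qq/2 + F_pq - G_pp/2, E_p/2, F_p - E_q/2], [F_q - G_p/2, E, F], [G_q/2, F, G]] = [[-55/2, 12, 0], [-111/8, 130/9, 0], [0, 0, 1369/64]]; det M1 = -5685457/1152
M2 = [[0, E_q/2, G_p/2], [E_q/2, E, F], [G_p/2, F, G]] = [[0, 0, 111/8], [0, 130/9, 0], [111/8, 0, 1369/64]]; det M2 = -88985/32
det M1 - det M2 = -2481997/1152; K = -2481997/1152 / (88985/288)^2 = -3528/156325

Answer: K = -3528/156325


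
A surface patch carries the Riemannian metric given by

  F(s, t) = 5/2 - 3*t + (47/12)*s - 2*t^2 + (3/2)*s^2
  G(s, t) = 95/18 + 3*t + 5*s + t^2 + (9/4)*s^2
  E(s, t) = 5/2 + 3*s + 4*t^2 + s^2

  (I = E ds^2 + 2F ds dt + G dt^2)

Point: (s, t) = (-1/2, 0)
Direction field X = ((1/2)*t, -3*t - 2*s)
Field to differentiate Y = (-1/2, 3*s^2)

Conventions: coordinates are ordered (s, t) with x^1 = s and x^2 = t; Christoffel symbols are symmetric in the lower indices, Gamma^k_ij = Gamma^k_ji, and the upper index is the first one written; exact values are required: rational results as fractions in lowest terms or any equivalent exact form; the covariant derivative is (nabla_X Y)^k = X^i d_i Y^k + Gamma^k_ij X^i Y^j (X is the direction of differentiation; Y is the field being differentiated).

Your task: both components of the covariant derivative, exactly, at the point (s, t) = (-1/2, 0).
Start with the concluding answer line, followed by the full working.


Answer: (nabla_X Y)^s = -52353/15368, (nabla_X Y)^t = 4095/3842

E = 5/4, F = 11/12, G = 481/144 at the point
E_s = 2, E_t = 0, F_s = 29/12, F_t = -3, G_s = 11/4, G_t = 3
EG - F^2 = 1921/576;  g^inv = (576/1921) * [[481/144, -11/12], [-11/12, 5/4]]
first-kind symbols [ij,l] = (1/2)(d_i g_jl + d_j g_il - d_l g_ij): [ss,s] = E_s/2 = 1, [ss,t] = F_s - E_t/2 = 29/12, [st,s] = E_t/2 = 0, [st,t] = G_s/2 = 11/8, [tt,s] = F_t - G_s/2 = -35/8, [tt,t] = G_t/2 = 3/2
Gamma^s_ij = (G*[ij,s] - F*[ij,t])/(EG - F^2), Gamma^t_ij = (E*[ij,t] - F*[ij,s])/(EG - F^2)
Gamma_sss = 648/1921, Gamma_sst = -726/1921, Gamma_stt = -163/34, Gamma_tss = 1212/1921, Gamma_tst = 990/1921, Gamma_ttt = 30/17
X = (0, 1), Y = (-1/2, 3/4) at the point


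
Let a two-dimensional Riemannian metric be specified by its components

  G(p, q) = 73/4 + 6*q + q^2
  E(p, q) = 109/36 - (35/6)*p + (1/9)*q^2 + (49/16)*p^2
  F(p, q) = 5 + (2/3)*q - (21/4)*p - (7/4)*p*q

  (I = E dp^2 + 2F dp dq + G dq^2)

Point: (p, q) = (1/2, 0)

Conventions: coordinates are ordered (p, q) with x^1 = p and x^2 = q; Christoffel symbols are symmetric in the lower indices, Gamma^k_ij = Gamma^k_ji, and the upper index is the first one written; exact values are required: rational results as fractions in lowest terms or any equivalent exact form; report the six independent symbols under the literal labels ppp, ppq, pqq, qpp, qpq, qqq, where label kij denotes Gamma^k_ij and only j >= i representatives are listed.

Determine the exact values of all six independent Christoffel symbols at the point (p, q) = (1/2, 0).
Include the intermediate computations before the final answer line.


E = 505/576, F = 19/8, G = 73/4 at the point
E_p = -133/48, E_q = 0, F_p = -21/4, F_q = -5/24, G_p = 0, G_q = 6
EG - F^2 = 23869/2304;  g^inv = (2304/23869) * [[73/4, -19/8], [-19/8, 505/576]]
first-kind symbols [ij,l] = (1/2)(d_i g_jl + d_j g_il - d_l g_ij): [pp,p] = E_p/2 = -133/96, [pp,q] = F_p - E_q/2 = -21/4, [pq,p] = E_q/2 = 0, [pq,q] = G_p/2 = 0, [qq,p] = F_q - G_p/2 = -5/24, [qq,q] = G_q/2 = 3
Gamma^p_ij = (G*[ij,p] - F*[ij,q])/(EG - F^2), Gamma^q_ij = (E*[ij,q] - F*[ij,p])/(EG - F^2)

Answer: Gamma_ppp = -29526/23869, Gamma_ppq = 0, Gamma_pqq = -25176/23869, Gamma_qpp = -3024/23869, Gamma_qpq = 0, Gamma_qqq = 7200/23869


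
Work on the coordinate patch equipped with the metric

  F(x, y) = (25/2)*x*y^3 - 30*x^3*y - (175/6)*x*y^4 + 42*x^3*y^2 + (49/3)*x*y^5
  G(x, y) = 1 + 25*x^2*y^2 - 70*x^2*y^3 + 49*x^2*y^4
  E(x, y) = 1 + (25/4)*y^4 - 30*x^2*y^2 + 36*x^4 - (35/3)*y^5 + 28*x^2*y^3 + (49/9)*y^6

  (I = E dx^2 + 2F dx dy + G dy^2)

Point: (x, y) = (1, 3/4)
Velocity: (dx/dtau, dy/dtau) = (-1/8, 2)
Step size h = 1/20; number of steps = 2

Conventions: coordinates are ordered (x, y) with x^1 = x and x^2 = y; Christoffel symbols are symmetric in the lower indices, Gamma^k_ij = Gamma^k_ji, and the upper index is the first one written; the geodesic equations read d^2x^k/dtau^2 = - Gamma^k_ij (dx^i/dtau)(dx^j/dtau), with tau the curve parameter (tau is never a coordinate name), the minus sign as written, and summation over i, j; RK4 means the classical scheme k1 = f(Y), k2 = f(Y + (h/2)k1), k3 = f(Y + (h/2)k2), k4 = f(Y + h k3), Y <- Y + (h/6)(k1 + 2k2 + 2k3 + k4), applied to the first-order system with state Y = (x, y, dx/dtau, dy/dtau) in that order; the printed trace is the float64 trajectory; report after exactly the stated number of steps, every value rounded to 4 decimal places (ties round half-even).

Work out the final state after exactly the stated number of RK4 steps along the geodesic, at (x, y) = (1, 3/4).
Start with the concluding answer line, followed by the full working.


Answer: x = 0.9656, y = 0.9475, dx/dtau = -0.5848, dy/dtau = 1.9289

f(Y) = (dx/dtau, dy/dtau, -Gamma^x_ij Y'^i Y'^j, -Gamma^y_ij Y'^i Y'^j) with the Gammas evaluated at the stage position; h = 0.050000; intermediate values shown to 6 dp
step 0: x = 1.0000, y = 0.7500, dx/dtau = -0.1250, dy/dtau = 2.0000
step 1:
  k1: at (x, y) = (1.000000, 0.750000), (dx/dtau, dy/dtau) = (-0.125000, 2.000000); Gamma_xxx = 2.081996, Gamma_xxy = 0.032531, Gamma_xyy = 0.954248, Gamma_yxx = 0.069983, Gamma_yxy = 0.001093, Gamma_yyy = 0.032076; k1 = (-0.125000, 2.000000, -3.833259, -0.128849)
  k2: at (x, y) = (0.996875, 0.800000), (dx/dtau, dy/dtau) = (-0.220831, 1.996779); Gamma_xxx = 2.070220, Gamma_xxy = 0.083068, Gamma_xyy = 1.069614, Gamma_yxx = 0.178254, Gamma_yxy = 0.007153, Gamma_yyy = 0.092098; k2 = (-0.220831, 1.996779, -4.292383, -0.369592)
  k3: at (x, y) = (0.994479, 0.799919), (dx/dtau, dy/dtau) = (-0.232310, 1.990760); Gamma_xxx = 2.075229, Gamma_xxy = 0.083383, Gamma_xyy = 1.072007, Gamma_yxx = 0.178994, Gamma_yxy = 0.007192, Gamma_yyy = 0.092464; k3 = (-0.232310, 1.990760, -4.283368, -0.369452)
  k4: at (x, y) = (0.988385, 0.849538), (dx/dtau, dy/dtau) = (-0.339168, 1.981527); Gamma_xxx = 2.050184, Gamma_xxy = 0.139031, Gamma_xyy = 1.177751, Gamma_yxx = 0.296995, Gamma_yxy = 0.020140, Gamma_yyy = 0.170612; k4 = (-0.339168, 1.981527, -4.673347, -0.676993)
  Y <- Y + (h/6)(k1 + 2k2 + 2k3 + k4): x = 0.9886, y = 0.8496, dx/dtau = -0.3388, dy/dtau = 1.9810
step 2:
  k1: at (x, y) = (0.988580, 0.849638), (dx/dtau, dy/dtau) = (-0.338818, 1.980967); Gamma_xxx = 2.049700, Gamma_xxy = 0.139090, Gamma_xyy = 1.177713, Gamma_yxx = 0.297109, Gamma_yxy = 0.020161, Gamma_yyy = 0.170713; k1 = (-0.338818, 1.980967, -4.670207, -0.676959)
  k2: at (x, y) = (0.980109, 0.899163), (dx/dtau, dy/dtau) = (-0.455573, 1.964043); Gamma_xxx = 2.006455, Gamma_xxy = 0.198515, Gamma_xyy = 1.268795, Gamma_yxx = 0.420753, Gamma_yxy = 0.041628, Gamma_yyy = 0.266066; k2 = (-0.455573, 1.964043, -4.955518, -1.039170)
  k3: at (x, y) = (0.977190, 0.898739), (dx/dtau, dy/dtau) = (-0.462706, 1.954988); Gamma_xxx = 2.012427, Gamma_xxy = 0.199149, Gamma_xyy = 1.271577, Gamma_yxx = 0.422288, Gamma_yxy = 0.041790, Gamma_yyy = 0.266828; k3 = (-0.462706, 1.954988, -4.930499, -1.034616)
  k4: at (x, y) = (0.965444, 0.947388), (dx/dtau, dy/dtau) = (-0.585343, 1.929236); Gamma_xxx = 1.951073, Gamma_xxy = 0.260338, Gamma_xyy = 1.343546, Gamma_yxx = 0.546039, Gamma_yxy = 0.072860, Gamma_yyy = 0.376013; k4 = (-0.585343, 1.929236, -5.081124, -1.422034)
  Y <- Y + (h/6)(k1 + 2k2 + 2k3 + k4): x = 0.9656, y = 0.9475, dx/dtau = -0.5848, dy/dtau = 1.9289


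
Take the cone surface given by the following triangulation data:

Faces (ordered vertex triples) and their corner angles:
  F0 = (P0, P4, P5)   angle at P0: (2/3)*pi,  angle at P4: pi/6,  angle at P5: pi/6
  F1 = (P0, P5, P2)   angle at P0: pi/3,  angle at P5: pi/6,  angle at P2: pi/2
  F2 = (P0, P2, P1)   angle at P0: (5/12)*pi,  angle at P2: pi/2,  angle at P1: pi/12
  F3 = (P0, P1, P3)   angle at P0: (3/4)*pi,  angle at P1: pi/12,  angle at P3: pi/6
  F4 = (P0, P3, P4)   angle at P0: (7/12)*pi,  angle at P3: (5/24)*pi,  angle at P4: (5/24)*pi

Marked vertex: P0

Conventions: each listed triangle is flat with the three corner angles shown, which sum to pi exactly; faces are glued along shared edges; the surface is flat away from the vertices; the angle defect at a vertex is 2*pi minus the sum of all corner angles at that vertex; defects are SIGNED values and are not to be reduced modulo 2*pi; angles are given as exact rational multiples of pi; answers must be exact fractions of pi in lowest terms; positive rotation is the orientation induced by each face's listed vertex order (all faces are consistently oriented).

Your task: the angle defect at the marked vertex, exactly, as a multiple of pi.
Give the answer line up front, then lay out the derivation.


Answer: defect(P0) = (-3/4)*pi

Sum of corner angles at P0: (11/4)*pi
defect = 2*pi - (11/4)*pi


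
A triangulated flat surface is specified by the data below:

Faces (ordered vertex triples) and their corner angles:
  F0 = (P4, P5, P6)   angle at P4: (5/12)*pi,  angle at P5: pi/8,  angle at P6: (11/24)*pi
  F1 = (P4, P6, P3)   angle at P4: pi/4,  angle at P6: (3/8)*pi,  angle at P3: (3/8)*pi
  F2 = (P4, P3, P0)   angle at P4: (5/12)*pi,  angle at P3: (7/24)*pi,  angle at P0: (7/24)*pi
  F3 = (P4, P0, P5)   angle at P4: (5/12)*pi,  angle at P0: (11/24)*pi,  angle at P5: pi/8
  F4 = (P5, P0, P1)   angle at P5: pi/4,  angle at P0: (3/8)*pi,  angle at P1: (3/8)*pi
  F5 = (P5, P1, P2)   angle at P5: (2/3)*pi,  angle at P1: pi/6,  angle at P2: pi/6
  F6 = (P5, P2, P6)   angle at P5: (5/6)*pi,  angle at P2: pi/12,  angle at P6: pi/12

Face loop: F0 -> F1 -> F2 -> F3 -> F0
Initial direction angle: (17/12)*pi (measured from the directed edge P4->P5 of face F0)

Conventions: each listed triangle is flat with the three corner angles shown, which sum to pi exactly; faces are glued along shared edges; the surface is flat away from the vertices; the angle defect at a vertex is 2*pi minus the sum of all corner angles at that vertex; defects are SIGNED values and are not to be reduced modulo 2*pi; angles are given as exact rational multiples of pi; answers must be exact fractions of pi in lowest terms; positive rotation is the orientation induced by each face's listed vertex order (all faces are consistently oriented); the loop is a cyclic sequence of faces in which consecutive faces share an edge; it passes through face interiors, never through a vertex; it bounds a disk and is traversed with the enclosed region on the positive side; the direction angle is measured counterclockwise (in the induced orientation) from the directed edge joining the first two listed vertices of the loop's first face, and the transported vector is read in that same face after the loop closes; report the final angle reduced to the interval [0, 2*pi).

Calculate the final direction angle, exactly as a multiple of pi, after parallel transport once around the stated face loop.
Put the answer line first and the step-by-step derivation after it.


Answer: final direction angle = (23/12)*pi

enclosed vertex P4: corner angles sum to (3/2)*pi, defect = 2*pi - (3/2)*pi = pi/2
summing the enclosed defects onto the initial angle, mod 2*pi in the induced orientation:
final angle = (17/12)*pi + pi/2 = (23/12)*pi (mod 2*pi)


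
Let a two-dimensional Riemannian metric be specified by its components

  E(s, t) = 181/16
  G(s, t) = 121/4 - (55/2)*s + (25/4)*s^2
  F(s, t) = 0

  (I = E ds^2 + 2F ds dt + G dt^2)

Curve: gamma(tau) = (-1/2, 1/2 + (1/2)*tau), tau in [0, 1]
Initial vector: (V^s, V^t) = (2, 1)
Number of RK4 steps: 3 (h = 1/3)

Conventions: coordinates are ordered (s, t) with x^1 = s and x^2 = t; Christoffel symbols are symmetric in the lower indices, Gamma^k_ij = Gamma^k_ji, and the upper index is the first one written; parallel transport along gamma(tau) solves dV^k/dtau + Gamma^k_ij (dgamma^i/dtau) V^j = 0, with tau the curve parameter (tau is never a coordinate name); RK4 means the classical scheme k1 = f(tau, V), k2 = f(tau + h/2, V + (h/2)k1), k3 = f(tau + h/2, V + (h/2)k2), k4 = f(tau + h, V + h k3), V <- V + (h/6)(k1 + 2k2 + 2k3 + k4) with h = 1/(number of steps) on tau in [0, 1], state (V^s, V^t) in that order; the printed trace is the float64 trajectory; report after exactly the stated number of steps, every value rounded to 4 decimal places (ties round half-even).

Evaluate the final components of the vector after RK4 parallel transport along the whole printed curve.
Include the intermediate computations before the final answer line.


gamma'(tau) = (0, 1/2); f(tau, V)^k = -Gamma^k_ij(gamma(tau)) gamma'^i(tau) V^j; h = 1/3; intermediate values shown to 6 dp
curve data and Christoffel symbols at the stage parameters:
  tau = 0.000000: gamma = (-0.500000, 0.500000), gamma' = (0.000000, 0.500000); Gamma_sss = 0.000000, Gamma_sst = 0.000000, Gamma_stt = 1.491713, Gamma_tss = 0.000000, Gamma_tst = -0.370370, Gamma_ttt = 0.000000
  tau = 0.166667: gamma = (-0.500000, 0.583333), gamma' = (0.000000, 0.500000); Gamma_sss = 0.000000, Gamma_sst = 0.000000, Gamma_stt = 1.491713, Gamma_tss = 0.000000, Gamma_tst = -0.370370, Gamma_ttt = 0.000000
  tau = 0.333333: gamma = (-0.500000, 0.666667), gamma' = (0.000000, 0.500000); Gamma_sss = 0.000000, Gamma_sst = 0.000000, Gamma_stt = 1.491713, Gamma_tss = 0.000000, Gamma_tst = -0.370370, Gamma_ttt = 0.000000
  tau = 0.500000: gamma = (-0.500000, 0.750000), gamma' = (0.000000, 0.500000); Gamma_sss = 0.000000, Gamma_sst = 0.000000, Gamma_stt = 1.491713, Gamma_tss = 0.000000, Gamma_tst = -0.370370, Gamma_ttt = 0.000000
  tau = 0.666667: gamma = (-0.500000, 0.833333), gamma' = (0.000000, 0.500000); Gamma_sss = 0.000000, Gamma_sst = 0.000000, Gamma_stt = 1.491713, Gamma_tss = 0.000000, Gamma_tst = -0.370370, Gamma_ttt = 0.000000
  tau = 0.833333: gamma = (-0.500000, 0.916667), gamma' = (0.000000, 0.500000); Gamma_sss = 0.000000, Gamma_sst = 0.000000, Gamma_stt = 1.491713, Gamma_tss = 0.000000, Gamma_tst = -0.370370, Gamma_ttt = 0.000000
  tau = 1.000000: gamma = (-0.500000, 1.000000), gamma' = (0.000000, 0.500000); Gamma_sss = 0.000000, Gamma_sst = 0.000000, Gamma_stt = 1.491713, Gamma_tss = 0.000000, Gamma_tst = -0.370370, Gamma_ttt = 0.000000
step 0: V^s = 2.0000, V^t = 1.0000
step 1: k1 = (-0.745856, 0.370370), k2 = (-0.791897, 0.347350), k3 = (-0.789035, 0.345929), k4 = (-0.831861, 0.321664); V <- V + (h/6)(k1 + 2k2 + 2k3 + k4): V^s = 1.7367, V^t = 1.1155
step 2: k1 = (-0.831986, 0.321609), k2 = (-0.871965, 0.295931), k3 = (-0.868773, 0.294697), k4 = (-0.905253, 0.267981); V <- V + (h/6)(k1 + 2k2 + 2k3 + k4): V^s = 1.4468, V^t = 1.2139
step 3: k1 = (-0.905363, 0.267919), k2 = (-0.938668, 0.239975), k3 = (-0.935195, 0.238948), k4 = (-0.964770, 0.210191); V <- V + (h/6)(k1 + 2k2 + 2k3 + k4): V^s = 1.1347, V^t = 1.2936

Answer: V^s = 1.1347, V^t = 1.2936


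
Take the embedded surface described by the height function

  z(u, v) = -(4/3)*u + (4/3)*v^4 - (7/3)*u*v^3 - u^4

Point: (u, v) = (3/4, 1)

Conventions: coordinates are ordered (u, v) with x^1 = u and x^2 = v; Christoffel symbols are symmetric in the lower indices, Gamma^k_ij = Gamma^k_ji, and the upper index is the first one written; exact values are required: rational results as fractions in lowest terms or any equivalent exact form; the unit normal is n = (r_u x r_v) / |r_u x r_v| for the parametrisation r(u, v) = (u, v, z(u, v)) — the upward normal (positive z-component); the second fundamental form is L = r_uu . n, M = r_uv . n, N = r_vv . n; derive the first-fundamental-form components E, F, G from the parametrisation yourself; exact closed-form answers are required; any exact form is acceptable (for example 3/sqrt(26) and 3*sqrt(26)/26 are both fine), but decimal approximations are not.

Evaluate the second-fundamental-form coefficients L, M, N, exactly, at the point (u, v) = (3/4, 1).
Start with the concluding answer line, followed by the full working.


Answer: L = -324*sqrt(68369)/68369, M = -48*sqrt(68369)/9767, N = 264*sqrt(68369)/68369

z_u = -257/48, z_v = 1/12, z_uu = -27/4, z_uv = -7, z_vv = 11/2
E = 68353/2304, F = -257/576, G = 145/144; answer radicand W^2 = 68369/2304
unnormalised second-form numerators: l = -27/4, m = -7, n = 11/2; L = l/sqrt(68369/2304), and similarly M = m/sqrt(W^2), N = n/sqrt(W^2)


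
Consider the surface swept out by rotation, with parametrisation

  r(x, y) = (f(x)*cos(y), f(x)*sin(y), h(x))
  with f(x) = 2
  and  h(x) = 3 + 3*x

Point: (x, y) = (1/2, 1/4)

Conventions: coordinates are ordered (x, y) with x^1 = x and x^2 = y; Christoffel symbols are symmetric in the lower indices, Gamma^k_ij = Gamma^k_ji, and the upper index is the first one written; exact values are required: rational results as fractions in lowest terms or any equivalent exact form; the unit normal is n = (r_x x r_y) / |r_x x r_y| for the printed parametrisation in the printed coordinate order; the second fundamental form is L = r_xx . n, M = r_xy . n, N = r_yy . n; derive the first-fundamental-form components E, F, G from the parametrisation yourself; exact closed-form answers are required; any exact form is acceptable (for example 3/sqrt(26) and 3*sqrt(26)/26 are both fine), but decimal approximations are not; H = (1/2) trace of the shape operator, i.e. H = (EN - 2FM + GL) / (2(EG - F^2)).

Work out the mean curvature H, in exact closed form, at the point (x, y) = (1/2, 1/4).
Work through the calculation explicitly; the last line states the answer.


f = 2, f' = 0, f'' = 0, h' = 3, h'' = 0
E = 9, F = 0, G = 4; answer radicand W^2 = 9
unnormalised second-form numerators: l = 0, m = 0, n = 6; L = l/sqrt(9), and similarly M = m/sqrt(W^2), N = n/sqrt(W^2)
H = (E*n - 2*F*m + G*l) / (2*(EG - F^2)*sqrt(W^2)); E*n - 2*F*m + G*l = 54, EG - F^2 = 36, so H = (3/4)/sqrt(9)

Answer: H = 1/4


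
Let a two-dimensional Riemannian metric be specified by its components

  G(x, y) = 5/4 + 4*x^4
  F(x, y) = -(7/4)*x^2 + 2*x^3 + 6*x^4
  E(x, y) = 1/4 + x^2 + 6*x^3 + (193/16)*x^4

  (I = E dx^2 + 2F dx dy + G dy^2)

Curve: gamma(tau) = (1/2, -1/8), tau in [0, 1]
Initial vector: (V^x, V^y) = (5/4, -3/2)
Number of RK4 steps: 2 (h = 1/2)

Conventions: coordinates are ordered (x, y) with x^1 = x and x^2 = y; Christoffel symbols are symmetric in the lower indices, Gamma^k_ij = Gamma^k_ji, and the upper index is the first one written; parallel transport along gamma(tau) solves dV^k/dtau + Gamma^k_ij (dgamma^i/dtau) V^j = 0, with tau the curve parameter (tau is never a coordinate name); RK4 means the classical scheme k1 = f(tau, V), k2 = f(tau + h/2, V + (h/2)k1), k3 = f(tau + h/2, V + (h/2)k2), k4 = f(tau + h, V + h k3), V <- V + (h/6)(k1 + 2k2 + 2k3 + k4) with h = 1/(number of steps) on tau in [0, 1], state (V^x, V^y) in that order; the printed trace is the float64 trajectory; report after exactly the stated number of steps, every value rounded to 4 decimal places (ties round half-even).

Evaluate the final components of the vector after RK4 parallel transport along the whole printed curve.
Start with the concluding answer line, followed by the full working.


Answer: V^x = 1.2500, V^y = -1.5000

gamma'(tau) = (0, 0); f(tau, V)^k = -Gamma^k_ij(gamma(tau)) gamma'^i(tau) V^j; h = 1/2; intermediate values shown to 6 dp
curve data and Christoffel symbols at the stage parameters:
  tau = 0.000000: gamma = (0.500000, -0.125000), gamma' = (0.000000, 0.000000); Gamma_xxx = 2.737673, Gamma_xxy = -0.063116, Gamma_xyy = -0.504931, Gamma_yxx = 1.491124, Gamma_yxy = 0.674556, Gamma_yyy = 0.063116
  tau = 0.250000: gamma = (0.500000, -0.125000), gamma' = (0.000000, 0.000000); Gamma_xxx = 2.737673, Gamma_xxy = -0.063116, Gamma_xyy = -0.504931, Gamma_yxx = 1.491124, Gamma_yxy = 0.674556, Gamma_yyy = 0.063116
  tau = 0.500000: gamma = (0.500000, -0.125000), gamma' = (0.000000, 0.000000); Gamma_xxx = 2.737673, Gamma_xxy = -0.063116, Gamma_xyy = -0.504931, Gamma_yxx = 1.491124, Gamma_yxy = 0.674556, Gamma_yyy = 0.063116
  tau = 0.750000: gamma = (0.500000, -0.125000), gamma' = (0.000000, 0.000000); Gamma_xxx = 2.737673, Gamma_xxy = -0.063116, Gamma_xyy = -0.504931, Gamma_yxx = 1.491124, Gamma_yxy = 0.674556, Gamma_yyy = 0.063116
  tau = 1.000000: gamma = (0.500000, -0.125000), gamma' = (0.000000, 0.000000); Gamma_xxx = 2.737673, Gamma_xxy = -0.063116, Gamma_xyy = -0.504931, Gamma_yxx = 1.491124, Gamma_yxy = 0.674556, Gamma_yyy = 0.063116
step 0: V^x = 1.2500, V^y = -1.5000
step 1: k1 = (0.000000, 0.000000), k2 = (0.000000, 0.000000), k3 = (0.000000, 0.000000), k4 = (0.000000, 0.000000); V <- V + (h/6)(k1 + 2k2 + 2k3 + k4): V^x = 1.2500, V^y = -1.5000
step 2: k1 = (0.000000, 0.000000), k2 = (0.000000, 0.000000), k3 = (0.000000, 0.000000), k4 = (0.000000, 0.000000); V <- V + (h/6)(k1 + 2k2 + 2k3 + k4): V^x = 1.2500, V^y = -1.5000


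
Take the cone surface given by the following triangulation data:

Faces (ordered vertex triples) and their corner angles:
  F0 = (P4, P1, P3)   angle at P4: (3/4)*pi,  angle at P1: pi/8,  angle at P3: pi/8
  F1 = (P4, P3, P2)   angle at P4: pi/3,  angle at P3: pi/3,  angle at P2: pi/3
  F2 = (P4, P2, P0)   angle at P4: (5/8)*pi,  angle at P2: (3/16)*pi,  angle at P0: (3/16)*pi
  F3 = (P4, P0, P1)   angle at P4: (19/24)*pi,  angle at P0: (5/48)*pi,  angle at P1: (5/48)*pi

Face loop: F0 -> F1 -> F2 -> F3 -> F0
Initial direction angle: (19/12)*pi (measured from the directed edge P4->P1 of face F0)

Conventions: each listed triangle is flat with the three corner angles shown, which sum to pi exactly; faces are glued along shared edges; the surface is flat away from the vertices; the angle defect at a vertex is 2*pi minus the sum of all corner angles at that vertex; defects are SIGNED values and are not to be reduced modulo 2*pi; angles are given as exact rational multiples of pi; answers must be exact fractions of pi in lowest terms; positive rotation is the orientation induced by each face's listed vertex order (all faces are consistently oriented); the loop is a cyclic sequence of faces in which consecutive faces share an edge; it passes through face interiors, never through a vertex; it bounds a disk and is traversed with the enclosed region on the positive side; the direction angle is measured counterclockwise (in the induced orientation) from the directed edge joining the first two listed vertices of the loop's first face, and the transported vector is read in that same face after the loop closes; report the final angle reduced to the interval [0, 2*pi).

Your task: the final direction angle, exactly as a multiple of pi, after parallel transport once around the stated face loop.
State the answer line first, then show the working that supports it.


Answer: final direction angle = (13/12)*pi

enclosed vertex P4: corner angles sum to (5/2)*pi, defect = 2*pi - (5/2)*pi = -pi/2
the final direction is the initial angle plus the enclosed defects, taken mod 2*pi in the induced orientation
final angle = (19/12)*pi - pi/2 = (13/12)*pi (mod 2*pi)


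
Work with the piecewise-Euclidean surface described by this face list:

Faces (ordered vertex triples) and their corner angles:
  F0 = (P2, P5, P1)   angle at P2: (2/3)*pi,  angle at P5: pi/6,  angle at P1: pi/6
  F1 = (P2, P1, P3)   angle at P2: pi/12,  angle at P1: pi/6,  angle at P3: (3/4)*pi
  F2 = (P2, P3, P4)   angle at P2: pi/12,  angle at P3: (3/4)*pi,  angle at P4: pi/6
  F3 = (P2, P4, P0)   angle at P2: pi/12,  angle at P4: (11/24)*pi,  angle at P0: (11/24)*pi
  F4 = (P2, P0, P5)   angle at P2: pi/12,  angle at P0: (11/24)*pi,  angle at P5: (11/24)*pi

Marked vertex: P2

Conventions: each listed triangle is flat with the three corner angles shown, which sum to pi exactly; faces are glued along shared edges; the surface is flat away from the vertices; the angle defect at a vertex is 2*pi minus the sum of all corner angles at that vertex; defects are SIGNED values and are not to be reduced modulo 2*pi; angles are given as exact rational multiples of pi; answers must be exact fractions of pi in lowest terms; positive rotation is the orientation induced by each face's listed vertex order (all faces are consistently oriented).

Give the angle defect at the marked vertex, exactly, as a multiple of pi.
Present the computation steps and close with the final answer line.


Sum of corner angles at P2: pi
defect = 2*pi - pi

Answer: defect(P2) = pi


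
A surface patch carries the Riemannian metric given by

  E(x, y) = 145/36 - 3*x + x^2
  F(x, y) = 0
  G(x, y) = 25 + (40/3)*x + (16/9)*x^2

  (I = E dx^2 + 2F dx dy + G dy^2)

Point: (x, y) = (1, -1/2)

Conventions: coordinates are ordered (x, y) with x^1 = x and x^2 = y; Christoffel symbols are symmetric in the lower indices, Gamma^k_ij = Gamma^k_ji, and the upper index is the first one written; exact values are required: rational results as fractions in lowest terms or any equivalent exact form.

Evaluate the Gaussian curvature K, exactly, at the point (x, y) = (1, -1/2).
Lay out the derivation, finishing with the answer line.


E = 73/36, F = 0, G = 361/9, EG - F^2 = 26353/324 at the point
E_x = -1, E_y = 0, F_x = 0, F_y = 0, G_x = 152/9, G_y = 0
E_yy = 0, F_xy = 0, G_xx = 32/9
Brioschi: K = (det M1 - det M2) / (EG - F^2)^2 with the standard first/second-derivative matrices M1, M2.
M1 = [[-E_yy/2 + F_xy - G_xx/2, E_x/2, F_x - E_y/2], [F_y - G_x/2, E, F], [G_y/2, F, G]] = [[-16/9, -1/2, 0], [-76/9, 73/36, 0], [0, 0, 361/9]]; det M1 = -228874/729
M2 = [[0, E_y/2, G_x/2], [E_y/2, E, F], [G_x/2, F, G]] = [[0, 0, 76/9], [0, 73/36, 0], [76/9, 0, 361/9]]; det M2 = -105412/729
det M1 - det M2 = -13718/81; K = -13718/81 / (26353/324)^2 = -2592/101251

Answer: K = -2592/101251


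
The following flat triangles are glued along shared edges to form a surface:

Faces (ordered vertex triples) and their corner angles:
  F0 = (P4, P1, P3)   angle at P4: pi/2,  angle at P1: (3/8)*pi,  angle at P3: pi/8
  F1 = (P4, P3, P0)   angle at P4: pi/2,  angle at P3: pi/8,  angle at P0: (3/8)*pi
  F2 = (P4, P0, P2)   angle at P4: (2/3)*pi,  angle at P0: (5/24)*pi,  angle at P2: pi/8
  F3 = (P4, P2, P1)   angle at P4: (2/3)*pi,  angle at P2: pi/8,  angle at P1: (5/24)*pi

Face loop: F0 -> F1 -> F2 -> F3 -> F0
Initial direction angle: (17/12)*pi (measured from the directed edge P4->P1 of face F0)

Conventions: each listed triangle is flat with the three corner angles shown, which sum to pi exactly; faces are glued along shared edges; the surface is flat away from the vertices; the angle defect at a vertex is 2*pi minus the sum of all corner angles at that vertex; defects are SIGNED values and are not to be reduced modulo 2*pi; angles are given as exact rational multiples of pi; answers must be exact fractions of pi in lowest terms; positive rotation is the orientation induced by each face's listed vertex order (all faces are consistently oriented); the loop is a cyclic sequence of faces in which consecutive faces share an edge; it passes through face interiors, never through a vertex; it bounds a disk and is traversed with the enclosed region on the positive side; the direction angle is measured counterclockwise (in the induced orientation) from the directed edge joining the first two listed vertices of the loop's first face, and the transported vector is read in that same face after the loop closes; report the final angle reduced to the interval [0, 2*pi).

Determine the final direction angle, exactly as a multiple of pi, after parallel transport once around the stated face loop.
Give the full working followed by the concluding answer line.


enclosed vertex P4: corner angles sum to (7/3)*pi, defect = 2*pi - (7/3)*pi = -pi/3
holonomy = initial angle + sum of enclosed defects (mod 2*pi), positive in the induced orientation
final angle = (17/12)*pi - pi/3 = (13/12)*pi (mod 2*pi)

Answer: final direction angle = (13/12)*pi


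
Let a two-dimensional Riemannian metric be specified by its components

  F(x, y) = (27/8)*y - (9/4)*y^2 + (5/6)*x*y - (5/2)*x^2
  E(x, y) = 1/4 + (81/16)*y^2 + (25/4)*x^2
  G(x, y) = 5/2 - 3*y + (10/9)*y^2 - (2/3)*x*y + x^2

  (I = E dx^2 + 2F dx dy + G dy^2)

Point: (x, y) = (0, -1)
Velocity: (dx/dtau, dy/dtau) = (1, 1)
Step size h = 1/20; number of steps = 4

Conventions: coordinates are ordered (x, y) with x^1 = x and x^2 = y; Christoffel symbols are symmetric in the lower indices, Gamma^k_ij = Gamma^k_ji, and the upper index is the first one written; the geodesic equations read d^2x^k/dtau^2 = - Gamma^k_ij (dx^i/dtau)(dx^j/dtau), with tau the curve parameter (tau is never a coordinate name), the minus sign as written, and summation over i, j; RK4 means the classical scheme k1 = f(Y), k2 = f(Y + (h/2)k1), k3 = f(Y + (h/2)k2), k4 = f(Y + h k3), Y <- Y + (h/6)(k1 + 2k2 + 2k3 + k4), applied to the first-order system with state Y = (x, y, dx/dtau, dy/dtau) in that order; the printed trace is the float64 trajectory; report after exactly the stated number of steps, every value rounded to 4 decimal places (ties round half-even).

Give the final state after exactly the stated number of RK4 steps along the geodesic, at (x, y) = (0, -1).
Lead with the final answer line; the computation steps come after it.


Answer: x = 0.2143, y = -0.7949, dx/dtau = 1.0595, dy/dtau = 0.9886

f(Y) = (dx/dtau, dy/dtau, -Gamma^x_ij Y'^i Y'^j, -Gamma^y_ij Y'^i Y'^j) with the Gammas evaluated at the stage position; h = 0.050000; intermediate values shown to 6 dp
step 0: x = 0.0000, y = -1.0000, dx/dtau = 1.0000, dy/dtau = 1.0000
step 1:
  k1: at (x, y) = (0.000000, -1.000000), (dx/dtau, dy/dtau) = (1.000000, 1.000000); Gamma_xxx = 6.834165, Gamma_xxy = -9.076309, Gamma_xyy = 10.104073, Gamma_yxx = 6.454489, Gamma_yxy = -7.672070, Gamma_yyy = 8.201995; k1 = (1.000000, 1.000000, 1.214381, 0.687656)
  k2: at (x, y) = (0.025000, -0.975000), (dx/dtau, dy/dtau) = (1.030360, 1.017191); Gamma_xxx = 7.118732, Gamma_xxy = -9.413555, Gamma_xyy = 10.664319, Gamma_yxx = 6.587368, Gamma_yxy = -7.843357, Gamma_yyy = 8.547676; k2 = (1.030360, 1.017191, 1.140506, 0.603305)
  k3: at (x, y) = (0.025759, -0.974570), (dx/dtau, dy/dtau) = (1.028513, 1.015083); Gamma_xxx = 7.128553, Gamma_xxy = -9.423107, Gamma_xyy = 10.678653, Gamma_yxx = 6.593576, Gamma_yxy = -7.849507, Gamma_yyy = 8.557644; k3 = (1.028513, 1.015083, 1.131862, 0.597497)
  k4: at (x, y) = (0.051426, -0.949246), (dx/dtau, dy/dtau) = (1.056593, 1.029875); Gamma_xxx = 7.388113, Gamma_xxy = -9.701504, Gamma_xyy = 11.196734, Gamma_yxx = 6.697062, Gamma_yxy = -7.963607, Gamma_yyy = 8.854632; k4 = (1.056593, 1.029875, 0.989815, 0.463214)
  Y <- Y + (h/6)(k1 + 2k2 + 2k3 + k4): x = 0.0515, y = -0.9492, dx/dtau = 1.0562, dy/dtau = 1.0296
step 2:
  k1: at (x, y) = (0.051453, -0.949213), (dx/dtau, dy/dtau) = (1.056241, 1.029604); Gamma_xxx = 7.388332, Gamma_xxy = -9.701747, Gamma_xyy = 11.197277, Gamma_yxx = 6.697097, Gamma_yxy = -7.963651, Gamma_yyy = 8.854899; k1 = (1.056241, 1.029604, 0.988678, 0.462576)
  k2: at (x, y) = (0.077859, -0.923473), (dx/dtau, dy/dtau) = (1.080958, 1.041168); Gamma_xxx = 7.601641, Gamma_xxy = -9.890165, Gamma_xyy = 11.635442, Gamma_yxx = 6.754679, Gamma_yxy = -7.997321, Gamma_yyy = 9.074026; k2 = (1.080958, 1.041168, 0.766479, 0.272148)
  k3: at (x, y) = (0.078477, -0.923184), (dx/dtau, dy/dtau) = (1.075403, 1.036408); Gamma_xxx = 7.607661, Gamma_xxy = -9.893875, Gamma_xyy = 11.642600, Gamma_yxx = 6.758179, Gamma_yxy = -7.999202, Gamma_yyy = 9.078577; k3 = (1.075403, 1.036408, 0.750566, 0.263669)
  k4: at (x, y) = (0.105223, -0.897393), (dx/dtau, dy/dtau) = (1.093769, 1.042787); Gamma_xxx = 7.744862, Gamma_xxy = -9.952681, Gamma_xyy = 11.946330, Gamma_yxx = 6.749419, Gamma_yxy = -7.925962, Gamma_yyy = 9.181410; k4 = (1.093769, 1.042787, 0.447509, 0.021753)
  Y <- Y + (h/6)(k1 + 2k2 + 2k3 + k4): x = 0.1053, y = -0.8973, dx/dtau = 1.0935, dy/dtau = 1.0426
step 3:
  k1: at (x, y) = (0.105309, -0.897317), (dx/dtau, dy/dtau) = (1.093493, 1.042570); Gamma_xxx = 7.745200, Gamma_xxy = -9.952658, Gamma_xyy = 11.947015, Gamma_yxx = 6.749336, Gamma_yxy = -7.925596, Gamma_yyy = 9.181548; k1 = (1.093493, 1.042570, 0.445936, 0.020774)
  k2: at (x, y) = (0.132646, -0.871253), (dx/dtau, dy/dtau) = (1.104642, 1.043090); Gamma_xxx = 7.785027, Gamma_xxy = -9.854919, Gamma_xyy = 12.077470, Gamma_yxx = 6.659423, Gamma_yxy = -7.728124, Gamma_yyy = 9.141572; k2 = (1.104642, 1.043090, 0.070197, -0.263096)
  k3: at (x, y) = (0.132925, -0.871240), (dx/dtau, dy/dtau) = (1.095248, 1.035993); Gamma_xxx = 7.786769, Gamma_xxy = -9.854351, Gamma_xyy = 12.077095, Gamma_yxx = 6.660748, Gamma_yxy = -7.727886, Gamma_yyy = 9.141586; k3 = (1.095248, 1.035993, 0.059977, -0.264326)
  k4: at (x, y) = (0.160071, -0.845517), (dx/dtau, dy/dtau) = (1.096492, 1.029354); Gamma_xxx = 7.711588, Gamma_xxy = -9.587701, Gamma_xyy = 12.001823, Gamma_yxx = 6.482453, Gamma_yxy = -7.404955, Gamma_yyy = 8.943308; k4 = (1.096492, 1.029354, -0.345506, -0.554249)
  Y <- Y + (h/6)(k1 + 2k2 + 2k3 + k4): x = 0.1602, y = -0.8454, dx/dtau = 1.0965, dy/dtau = 1.0293
step 4:
  k1: at (x, y) = (0.160224, -0.845400), (dx/dtau, dy/dtau) = (1.096500, 1.029334); Gamma_xxx = 7.711057, Gamma_xxy = -9.585912, Gamma_xyy = 12.000788, Gamma_yxx = 6.481501, Gamma_yxy = -7.403085, Gamma_yyy = 8.941918; k1 = (1.096500, 1.029334, -0.347715, -0.555803)
  k2: at (x, y) = (0.187636, -0.819666), (dx/dtau, dy/dtau) = (1.087807, 1.015439); Gamma_xxx = 7.518093, Gamma_xxy = -9.152640, Gamma_xyy = 11.712949, Gamma_yxx = 6.215100, Gamma_yxy = -6.960721, Gamma_yyy = 8.585535; k2 = (1.087807, 1.015439, -0.753712, -0.829516)
  k3: at (x, y) = (0.187419, -0.820014), (dx/dtau, dy/dtau) = (1.077657, 1.008596); Gamma_xxx = 7.521397, Gamma_xxy = -9.157864, Gamma_xyy = 11.716194, Gamma_yxx = 6.219238, Gamma_yxy = -6.966326, Gamma_yyy = 8.590068; k3 = (1.077657, 1.008596, -0.745678, -0.817378)
  k4: at (x, y) = (0.214106, -0.794970), (dx/dtau, dy/dtau) = (1.059216, 0.988465); Gamma_xxx = 7.229548, Gamma_xxy = -8.600387, Gamma_xyy = 11.249720, Gamma_yxx = 5.885854, Gamma_yxy = -6.444145, Gamma_yyy = 8.111143; k4 = (1.059216, 0.988465, -1.093621, -1.034653)
  Y <- Y + (h/6)(k1 + 2k2 + 2k3 + k4): x = 0.2143, y = -0.7949, dx/dtau = 1.0595, dy/dtau = 0.9886
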